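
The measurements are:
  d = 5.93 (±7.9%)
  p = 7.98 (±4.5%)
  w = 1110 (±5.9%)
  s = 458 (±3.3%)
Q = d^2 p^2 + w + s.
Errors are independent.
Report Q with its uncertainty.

Let h = d^2·p^2 = 2240. δh/h = √((2·δd/d)² + (2·δp/p)²) = √(0.0250 + 0.00810) = 0.182, so δh = 407.
Q = h + w + s: δQ = √(δh² + δw² + δs²) = √(1.66e+05 + 4290 + 228) = 413
Q = 3810.

3810 ± 413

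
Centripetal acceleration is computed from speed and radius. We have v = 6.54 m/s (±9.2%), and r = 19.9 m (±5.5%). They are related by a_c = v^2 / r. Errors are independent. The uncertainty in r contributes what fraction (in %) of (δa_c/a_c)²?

8.20%

(δa_c/a_c)² = (2·δv/v)² + (-1·δr/r)²
  v term: (2×0.0920)² = 0.0339
  r term: (-1×0.0550)² = 0.00303
Total = 0.0369. Share from r = 0.00303/0.0369 = 0.0820.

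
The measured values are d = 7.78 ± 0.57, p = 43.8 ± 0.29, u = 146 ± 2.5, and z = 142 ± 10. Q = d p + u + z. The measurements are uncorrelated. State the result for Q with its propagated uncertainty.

629 ± 27.1

Let w = d·p = 341. δw/w = √((1·δd/d)² + (1·δp/p)²) = √(0.00537 + 4.38e-05) = 0.0736, so δw = 25.1.
Q = w + u + z: δQ = √(δw² + δu² + δz²) = √(628 + 6.25 + 100) = 27.1
Q = 629.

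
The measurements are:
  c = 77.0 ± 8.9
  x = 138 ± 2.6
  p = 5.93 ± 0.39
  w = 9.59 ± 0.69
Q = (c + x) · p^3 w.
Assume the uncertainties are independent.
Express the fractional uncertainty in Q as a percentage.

Let u = c + x = 215. δu = √(δc² + δx²) = √(79.2 + 6.76) = 9.27, so δu/u = 0.0431.
Q is then a monomial in u, p, w:
δQ/Q = √((δu/u)² + (3·δp/p)² + (1·δw/w)²) = √(0.00186 + 0.0389 + 0.00518) = 0.214

21.4%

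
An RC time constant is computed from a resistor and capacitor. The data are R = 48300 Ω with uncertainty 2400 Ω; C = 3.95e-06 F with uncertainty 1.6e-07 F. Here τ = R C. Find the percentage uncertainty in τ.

Relative error in a monomial: (δτ/τ)² = Σ (nᵢ · δxᵢ/xᵢ)².
  (1·δR/R)² = (1×0.0497)² = 0.00247;  (1·δC/C)² = (1×0.0405)² = 0.00164
δτ/τ = √(0.00411) = 0.0641

6.41%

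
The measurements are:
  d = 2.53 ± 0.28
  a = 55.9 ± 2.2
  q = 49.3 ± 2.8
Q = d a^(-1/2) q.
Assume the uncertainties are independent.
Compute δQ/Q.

Since Q is a product/quotient, work with relative uncertainties:
  (1·δd/d)² = (1×0.111)² = 0.0122;  (−½·δa/a)² = (-0.5×0.0394)² = 0.000387;  (1·δq/q)² = (1×0.0568)² = 0.00323
δQ/Q = √(0.0159) = 0.126

0.126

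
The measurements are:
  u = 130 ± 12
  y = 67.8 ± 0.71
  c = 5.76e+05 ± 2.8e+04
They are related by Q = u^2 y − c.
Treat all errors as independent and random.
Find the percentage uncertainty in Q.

37.5%

Let p = u^2·y = 1.15e+06. δp/p = √((2·δu/u)² + (1·δy/y)²) = √(0.0341 + 0.000110) = 0.185, so δp = 2.12e+05.
Q = p − c: δQ = √(δp² + δc²) = √(4.49e+10 + 7.84e+08) = 2.14e+05
Q = 5.7e+05, so δQ/Q = 2.14e+05/5.7e+05 = 0.375.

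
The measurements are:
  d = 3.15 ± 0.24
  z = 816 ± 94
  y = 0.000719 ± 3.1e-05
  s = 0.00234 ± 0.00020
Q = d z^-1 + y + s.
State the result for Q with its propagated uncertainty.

0.00692 ± 0.000570

Let p = d·z^-1 = 0.00386. δp/p = √((1·δd/d)² + (-1·δz/z)²) = √(0.00580 + 0.0133) = 0.138, so δp = 0.000533.
Q = p + y + s: δQ = √(δp² + δy² + δs²) = √(2.84e-07 + 9.61e-10 + 4e-08) = 0.000570
Q = 0.00692.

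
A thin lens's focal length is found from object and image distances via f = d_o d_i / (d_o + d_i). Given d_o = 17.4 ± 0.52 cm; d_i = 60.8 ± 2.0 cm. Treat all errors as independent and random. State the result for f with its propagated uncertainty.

13.5 ± 0.330 cm

∂f/∂d_o = (d_i/(d_o+d_i))² = 0.604;  ∂f/∂d_i = (d_o/(d_o+d_i))² = 0.0495
δf = √((∂f/∂d_o · δd_o)² + (∂f/∂d_i · δd_i)²) = √(0.0988 + 0.00980) = 0.330 cm
f = 13.5 cm.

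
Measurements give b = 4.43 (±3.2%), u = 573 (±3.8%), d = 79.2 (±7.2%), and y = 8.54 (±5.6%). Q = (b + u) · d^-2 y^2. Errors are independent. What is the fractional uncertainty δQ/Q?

0.186

Let w = b + u = 577. δw = √(δb² + δu²) = √(0.0201 + 474) = 21.8, so δw/w = 0.0377.
Q is then a monomial in w, d, y:
δQ/Q = √((δw/w)² + (-2·δd/d)² + (2·δy/y)²) = √(0.00142 + 0.0207 + 0.0125) = 0.186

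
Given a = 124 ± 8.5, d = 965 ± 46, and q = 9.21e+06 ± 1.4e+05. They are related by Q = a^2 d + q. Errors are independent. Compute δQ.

2.16e+06

Let p = a^2·d = 1.48e+07. δp/p = √((2·δa/a)² + (1·δd/d)²) = √(0.0188 + 0.00227) = 0.145, so δp = 2.15e+06.
Q = p + q: δQ = √(δp² + δq²) = √(4.64e+12 + 1.96e+10) = 2.16e+06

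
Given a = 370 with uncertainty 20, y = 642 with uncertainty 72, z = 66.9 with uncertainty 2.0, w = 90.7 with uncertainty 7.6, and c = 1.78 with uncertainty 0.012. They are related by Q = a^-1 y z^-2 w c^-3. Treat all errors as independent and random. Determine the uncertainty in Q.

0.00102

Relative error in a monomial: (δQ/Q)² = Σ (nᵢ · δxᵢ/xᵢ)².
  (-1·δa/a)² = (-1×0.0541)² = 0.00292;  (1·δy/y)² = (1×0.112)² = 0.0126;  (-2·δz/z)² = (-2×0.0299)² = 0.00357;  (1·δw/w)² = (1×0.0838)² = 0.00702;  (-3·δc/c)² = (-3×0.00674)² = 0.000409
δQ/Q = √(0.0265) = 0.163
Q = 0.00623, so δQ = 0.163 × 0.00623 = 0.00102.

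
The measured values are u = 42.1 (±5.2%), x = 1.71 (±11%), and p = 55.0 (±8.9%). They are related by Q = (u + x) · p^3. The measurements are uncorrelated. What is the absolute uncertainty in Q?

Let w = u + x = 43.8. δw = √(δu² + δx²) = √(4.79 + 0.0354) = 2.20, so δw/w = 0.0502.
Q is then a monomial in w, p:
δQ/Q = √((δw/w)² + (3·δp/p)²) = √(0.00252 + 0.0713) = 0.272
Q = 7.29e+06, so δQ = 0.272 × 7.29e+06 = 1.98e+06.

1.98e+06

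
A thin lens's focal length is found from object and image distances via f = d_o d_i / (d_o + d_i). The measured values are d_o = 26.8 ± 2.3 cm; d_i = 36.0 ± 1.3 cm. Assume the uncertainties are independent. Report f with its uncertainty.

15.4 ± 0.792 cm

∂f/∂d_o = (d_i/(d_o+d_i))² = 0.329;  ∂f/∂d_i = (d_o/(d_o+d_i))² = 0.182
δf = √((∂f/∂d_o · δd_o)² + (∂f/∂d_i · δd_i)²) = √(0.571 + 0.0561) = 0.792 cm
f = 15.4 cm.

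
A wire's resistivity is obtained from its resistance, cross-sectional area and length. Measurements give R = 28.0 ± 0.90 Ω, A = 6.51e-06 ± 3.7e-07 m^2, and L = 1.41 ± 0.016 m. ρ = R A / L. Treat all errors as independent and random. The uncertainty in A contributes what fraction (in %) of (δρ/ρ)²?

(δρ/ρ)² = (1·δR/R)² + (1·δA/A)² + (-1·δL/L)²
  R term: (1×0.0321)² = 0.00103
  A term: (1×0.0568)² = 0.00323
  L term: (-1×0.0113)² = 0.000129
Total = 0.00439. Share from A = 0.00323/0.00439 = 0.735.

73.5%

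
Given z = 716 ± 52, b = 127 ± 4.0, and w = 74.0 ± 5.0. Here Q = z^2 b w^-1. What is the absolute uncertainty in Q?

1.44e+05

Each factor contributes (exponent × relative error)² to (δQ/Q)²:
  (2·δz/z)² = (2×0.0726)² = 0.0211;  (1·δb/b)² = (1×0.0315)² = 0.000992;  (-1·δw/w)² = (-1×0.0676)² = 0.00457
δQ/Q = √(0.0267) = 0.163
Q = 8.8e+05, so δQ = 0.163 × 8.8e+05 = 1.44e+05.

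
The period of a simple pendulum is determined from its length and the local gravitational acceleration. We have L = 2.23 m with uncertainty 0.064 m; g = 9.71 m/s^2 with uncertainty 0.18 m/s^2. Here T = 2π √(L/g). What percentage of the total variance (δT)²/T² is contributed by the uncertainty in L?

70.6%

(δT/T)² = (½·δL/L)² + (−½·δg/g)²
  L term: (0.5×0.0287)² = 0.000206
  g term: (-0.5×0.0185)² = 8.59e-05
Total = 0.000292. Share from L = 0.000206/0.000292 = 0.706.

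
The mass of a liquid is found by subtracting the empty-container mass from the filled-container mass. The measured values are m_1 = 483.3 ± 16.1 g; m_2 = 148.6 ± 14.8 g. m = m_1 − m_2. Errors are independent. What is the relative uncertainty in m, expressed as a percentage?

For a sum/difference, combine absolute errors in quadrature:
  (δm_1)² = 259;  (δm_2)² = 219
δm = √(478) = 21.9 g
m = 334.7 g, so δm/m = 21.9/334.7 = 0.0653.

6.53%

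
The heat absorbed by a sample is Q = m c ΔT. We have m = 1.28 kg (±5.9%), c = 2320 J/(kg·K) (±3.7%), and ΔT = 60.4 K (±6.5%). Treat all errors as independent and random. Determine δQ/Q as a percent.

Q is a product of powers, so relative uncertainties combine in quadrature:
  (1·δm/m)² = (1×0.0590)² = 0.00348;  (1·δc/c)² = (1×0.0370)² = 0.00137;  (1·δΔT/ΔT)² = (1×0.0650)² = 0.00423
δQ/Q = √(0.00908) = 0.0953

9.53%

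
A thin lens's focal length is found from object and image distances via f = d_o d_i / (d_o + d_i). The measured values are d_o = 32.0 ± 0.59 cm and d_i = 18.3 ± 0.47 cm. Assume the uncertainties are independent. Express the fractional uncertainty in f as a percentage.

1.77%

∂f/∂d_o = (d_i/(d_o+d_i))² = 0.132;  ∂f/∂d_i = (d_o/(d_o+d_i))² = 0.405
δf = √((∂f/∂d_o · δd_o)² + (∂f/∂d_i · δd_i)²) = √(0.00610 + 0.0362) = 0.206 cm
f = 11.6 cm, so δf/f = 0.206/11.6 = 0.0177.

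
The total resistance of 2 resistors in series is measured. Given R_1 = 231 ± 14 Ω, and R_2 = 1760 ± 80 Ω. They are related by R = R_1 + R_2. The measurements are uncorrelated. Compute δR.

For a sum/difference, combine absolute errors in quadrature:
  (δR_1)² = 196;  (δR_2)² = 6400
δR = √(6600) = 81.2 Ω

81.2 Ω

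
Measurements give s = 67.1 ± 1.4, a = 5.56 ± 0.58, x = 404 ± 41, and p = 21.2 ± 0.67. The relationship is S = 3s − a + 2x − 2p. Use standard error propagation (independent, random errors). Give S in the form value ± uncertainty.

961 ± 82.1

S is a linear combination, so absolute uncertainties add in quadrature:
  (3·δs)² = 17.6;  (δa)² = 0.336;  (2·δx)² = 6720;  (2·δp)² = 1.80
δS = √(6740) = 82.1
S = 961.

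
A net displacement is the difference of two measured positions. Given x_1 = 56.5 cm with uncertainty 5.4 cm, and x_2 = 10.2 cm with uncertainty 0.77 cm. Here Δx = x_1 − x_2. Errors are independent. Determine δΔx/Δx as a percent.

Sums and differences: (δΔx)² = Σ (cᵢ δxᵢ)².
  (δx_1)² = 29.2;  (δx_2)² = 0.593
δΔx = √(29.8) = 5.45 cm
Δx = 46.3 cm, so δΔx/Δx = 5.45/46.3 = 0.118.

11.8%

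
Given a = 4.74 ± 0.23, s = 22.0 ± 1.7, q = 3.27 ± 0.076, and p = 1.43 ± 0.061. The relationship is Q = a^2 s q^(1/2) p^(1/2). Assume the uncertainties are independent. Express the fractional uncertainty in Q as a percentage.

12.6%

Relative error in a monomial: (δQ/Q)² = Σ (nᵢ · δxᵢ/xᵢ)².
  (2·δa/a)² = (2×0.0485)² = 0.00942;  (1·δs/s)² = (1×0.0773)² = 0.00597;  (½·δq/q)² = (0.5×0.0232)² = 0.000135;  (½·δp/p)² = (0.5×0.0427)² = 0.000455
δQ/Q = √(0.0160) = 0.126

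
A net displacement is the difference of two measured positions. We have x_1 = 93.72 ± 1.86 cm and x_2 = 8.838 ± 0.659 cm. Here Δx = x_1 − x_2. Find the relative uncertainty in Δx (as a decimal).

0.0232

For a sum/difference, combine absolute errors in quadrature:
  (δx_1)² = 3.46;  (δx_2)² = 0.434
δΔx = √(3.89) = 1.97 cm
Δx = 84.88 cm, so δΔx/Δx = 1.97/84.88 = 0.0232.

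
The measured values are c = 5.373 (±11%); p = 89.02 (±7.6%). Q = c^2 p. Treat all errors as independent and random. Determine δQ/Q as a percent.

23.3%

Each factor contributes (exponent × relative error)² to (δQ/Q)²:
  (2·δc/c)² = (2×0.110)² = 0.0484;  (1·δp/p)² = (1×0.0760)² = 0.00578
δQ/Q = √(0.0542) = 0.233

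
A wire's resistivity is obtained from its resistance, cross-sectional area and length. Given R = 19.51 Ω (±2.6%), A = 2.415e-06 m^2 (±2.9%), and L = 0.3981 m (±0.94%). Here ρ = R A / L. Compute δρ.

4.74e-06 Ω·m

For a monomial ρ ∝ R, A, L^-1, fractional errors add in quadrature:
  (1·δR/R)² = (1×0.0260)² = 0.000676;  (1·δA/A)² = (1×0.0290)² = 0.000841;  (-1·δL/L)² = (-1×0.00940)² = 8.84e-05
δρ/ρ = √(0.00161) = 0.0401
ρ = 0.0001184 Ω·m, so δρ = 0.0401 × 0.0001184 = 4.74e-06 Ω·m.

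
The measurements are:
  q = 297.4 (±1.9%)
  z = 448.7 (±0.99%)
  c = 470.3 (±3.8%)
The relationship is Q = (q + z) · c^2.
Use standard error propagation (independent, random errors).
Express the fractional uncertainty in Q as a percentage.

7.66%

Let u = q + z = 746.1. δu = √(δq² + δz²) = √(31.9 + 19.7) = 7.19, so δu/u = 0.00963.
Q is then a monomial in u, c:
δQ/Q = √((δu/u)² + (2·δc/c)²) = √(9.28e-05 + 0.00578) = 0.0766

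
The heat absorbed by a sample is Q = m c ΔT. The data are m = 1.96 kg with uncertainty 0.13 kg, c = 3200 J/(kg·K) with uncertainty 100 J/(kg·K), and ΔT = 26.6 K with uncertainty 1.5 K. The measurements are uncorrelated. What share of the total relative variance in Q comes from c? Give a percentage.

(δQ/Q)² = (1·δm/m)² + (1·δc/c)² + (1·δΔT/ΔT)²
  m term: (1×0.0663)² = 0.00440
  c term: (1×0.0312)² = 0.000977
  ΔT term: (1×0.0564)² = 0.00318
Total = 0.00856. Share from c = 0.000977/0.00856 = 0.114.

11.4%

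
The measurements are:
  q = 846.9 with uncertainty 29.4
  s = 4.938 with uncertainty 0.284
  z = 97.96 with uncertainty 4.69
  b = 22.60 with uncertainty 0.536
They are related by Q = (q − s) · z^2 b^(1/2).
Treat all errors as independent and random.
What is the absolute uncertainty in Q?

Let u = q − s = 842.0. δu = √(δq² + δs²) = √(864 + 0.0807) = 29.4, so δu/u = 0.0349.
Q is then a monomial in u, z, b:
δQ/Q = √((δu/u)² + (2·δz/z)² + (½·δb/b)²) = √(0.00122 + 0.00917 + 0.000141) = 0.103
Q = 3.841e+07, so δQ = 0.103 × 3.841e+07 = 3.94e+06.

3.94e+06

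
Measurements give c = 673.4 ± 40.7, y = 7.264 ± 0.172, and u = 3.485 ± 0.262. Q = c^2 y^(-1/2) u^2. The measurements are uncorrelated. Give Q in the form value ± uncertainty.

(2.043 ± 0.395) × 10^6

Each factor contributes (exponent × relative error)² to (δQ/Q)²:
  (2·δc/c)² = (2×0.0604)² = 0.0146;  (−½·δy/y)² = (-0.5×0.0237)² = 0.000140;  (2·δu/u)² = (2×0.0752)² = 0.0226
δQ/Q = √(0.0374) = 0.193
Q = 2.043e+06, so δQ = 0.193 × 2.043e+06 = 3.95e+05.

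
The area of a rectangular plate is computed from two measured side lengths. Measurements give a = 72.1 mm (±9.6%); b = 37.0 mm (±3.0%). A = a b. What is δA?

268 mm^2

Products/powers → add relative errors in quadrature, weighted by exponent:
  (1·δa/a)² = (1×0.0960)² = 0.00922;  (1·δb/b)² = (1×0.0300)² = 0.000900
δA/A = √(0.0101) = 0.101
A = 2670 mm^2, so δA = 0.101 × 2670 = 268 mm^2.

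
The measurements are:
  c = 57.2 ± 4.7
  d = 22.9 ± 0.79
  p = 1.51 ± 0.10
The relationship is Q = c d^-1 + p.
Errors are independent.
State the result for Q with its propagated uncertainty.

4.01 ± 0.244

Let w = c·d^-1 = 2.50. δw/w = √((1·δc/c)² + (-1·δd/d)²) = √(0.00675 + 0.00119) = 0.0891, so δw = 0.223.
Q = w + p: δQ = √(δw² + δp²) = √(0.0495 + 0.0100) = 0.244
Q = 4.01.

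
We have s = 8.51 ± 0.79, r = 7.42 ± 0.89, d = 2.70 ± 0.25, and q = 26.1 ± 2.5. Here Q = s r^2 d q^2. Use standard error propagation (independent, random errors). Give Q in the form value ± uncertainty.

(8.62 ± 2.88) × 10^5

Since Q is a product/quotient, work with relative uncertainties:
  (1·δs/s)² = (1×0.0928)² = 0.00862;  (2·δr/r)² = (2×0.120)² = 0.0575;  (1·δd/d)² = (1×0.0926)² = 0.00857;  (2·δq/q)² = (2×0.0958)² = 0.0367
δQ/Q = √(0.111) = 0.334
Q = 8.62e+05, so δQ = 0.334 × 8.62e+05 = 2.88e+05.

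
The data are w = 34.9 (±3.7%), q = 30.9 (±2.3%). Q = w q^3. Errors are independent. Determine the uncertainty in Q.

For a monomial Q ∝ w, q^3, fractional errors add in quadrature:
  (1·δw/w)² = (1×0.0370)² = 0.00137;  (3·δq/q)² = (3×0.0230)² = 0.00476
δQ/Q = √(0.00613) = 0.0783
Q = 1.03e+06, so δQ = 0.0783 × 1.03e+06 = 80600.

80600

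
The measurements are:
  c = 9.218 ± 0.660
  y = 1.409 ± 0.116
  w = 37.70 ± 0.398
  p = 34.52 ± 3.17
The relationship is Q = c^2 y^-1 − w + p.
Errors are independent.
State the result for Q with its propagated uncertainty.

Let h = c^2·y^-1 = 60.31. δh/h = √((2·δc/c)² + (-1·δy/y)²) = √(0.0205 + 0.00678) = 0.165, so δh = 9.96.
Q = h − w + p: δQ = √(δh² + δw² + δp²) = √(99.2 + 0.158 + 10.0) = 10.5
Q = 57.13.

57.13 ± 10.5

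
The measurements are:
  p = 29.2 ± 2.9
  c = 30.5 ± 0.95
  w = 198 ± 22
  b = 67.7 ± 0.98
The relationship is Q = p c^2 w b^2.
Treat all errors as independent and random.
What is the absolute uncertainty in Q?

Relative error in a monomial: (δQ/Q)² = Σ (nᵢ · δxᵢ/xᵢ)².
  (1·δp/p)² = (1×0.0993)² = 0.00986;  (2·δc/c)² = (2×0.0311)² = 0.00388;  (1·δw/w)² = (1×0.111)² = 0.0123;  (2·δb/b)² = (2×0.0145)² = 0.000838
δQ/Q = √(0.0269) = 0.164
Q = 2.47e+10, so δQ = 0.164 × 2.47e+10 = 4.05e+09.

4.05e+09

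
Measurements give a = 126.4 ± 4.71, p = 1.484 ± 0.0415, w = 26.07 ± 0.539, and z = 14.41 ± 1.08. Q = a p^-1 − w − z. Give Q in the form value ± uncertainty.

44.70 ± 4.15

Let h = a·p^-1 = 85.18. δh/h = √((1·δa/a)² + (-1·δp/p)²) = √(0.00139 + 0.000782) = 0.0466, so δh = 3.97.
Q = h − w − z: δQ = √(δh² + δw² + δz²) = √(15.7 + 0.291 + 1.17) = 4.15
Q = 44.70.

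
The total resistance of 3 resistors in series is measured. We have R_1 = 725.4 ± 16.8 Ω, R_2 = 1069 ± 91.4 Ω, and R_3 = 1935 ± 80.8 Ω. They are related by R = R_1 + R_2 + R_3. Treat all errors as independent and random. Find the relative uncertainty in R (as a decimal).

R is a linear combination, so absolute uncertainties add in quadrature:
  (δR_1)² = 282;  (δR_2)² = 8350;  (δR_3)² = 6530
δR = √(15200) = 123 Ω
R = 3729 Ω, so δR/R = 123/3729 = 0.0330.

0.0330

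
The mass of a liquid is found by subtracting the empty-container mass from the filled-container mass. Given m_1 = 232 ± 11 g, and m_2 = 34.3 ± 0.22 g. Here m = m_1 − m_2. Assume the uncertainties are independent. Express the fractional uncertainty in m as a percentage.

For a sum/difference, combine absolute errors in quadrature:
  (δm_1)² = 121;  (δm_2)² = 0.0484
δm = √(121) = 11.0 g
m = 198 g, so δm/m = 11.0/198 = 0.0557.

5.57%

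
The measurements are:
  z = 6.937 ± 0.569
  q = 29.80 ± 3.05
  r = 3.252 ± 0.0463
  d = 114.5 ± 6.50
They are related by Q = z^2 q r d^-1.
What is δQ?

Q is a product of powers, so relative uncertainties combine in quadrature:
  (2·δz/z)² = (2×0.0820)² = 0.0269;  (1·δq/q)² = (1×0.102)² = 0.0105;  (1·δr/r)² = (1×0.0142)² = 0.000203;  (-1·δd/d)² = (-1×0.0568)² = 0.00322
δQ/Q = √(0.0408) = 0.202
Q = 40.73, so δQ = 0.202 × 40.73 = 8.23.

8.23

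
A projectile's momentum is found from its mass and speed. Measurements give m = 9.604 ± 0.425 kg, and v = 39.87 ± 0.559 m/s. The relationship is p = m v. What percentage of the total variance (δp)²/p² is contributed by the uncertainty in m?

90.9%

(δp/p)² = (1·δm/m)² + (1·δv/v)²
  m term: (1×0.0443)² = 0.00196
  v term: (1×0.0140)² = 0.000197
Total = 0.00215. Share from m = 0.00196/0.00215 = 0.909.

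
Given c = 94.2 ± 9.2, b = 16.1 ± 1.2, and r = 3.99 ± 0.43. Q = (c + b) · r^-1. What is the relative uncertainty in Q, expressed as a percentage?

Let u = c + b = 110. δu = √(δc² + δb²) = √(84.6 + 1.44) = 9.28, so δu/u = 0.0841.
Q is then a monomial in u, r:
δQ/Q = √((δu/u)² + (-1·δr/r)²) = √(0.00708 + 0.0116) = 0.137

13.7%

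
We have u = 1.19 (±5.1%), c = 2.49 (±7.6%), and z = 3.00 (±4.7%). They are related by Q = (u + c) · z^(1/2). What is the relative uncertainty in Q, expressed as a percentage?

5.89%

Let w = u + c = 3.68. δw = √(δu² + δc²) = √(0.00368 + 0.0358) = 0.199, so δw/w = 0.0540.
Q is then a monomial in w, z:
δQ/Q = √((δw/w)² + (½·δz/z)²) = √(0.00292 + 0.000552) = 0.0589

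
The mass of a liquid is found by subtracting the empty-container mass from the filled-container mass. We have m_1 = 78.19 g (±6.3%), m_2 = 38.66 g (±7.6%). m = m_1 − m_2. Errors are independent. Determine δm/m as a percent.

14.5%

m is a linear combination, so absolute uncertainties add in quadrature:
  (δm_1)² = 24.3;  (δm_2)² = 8.63
δm = √(32.9) = 5.74 g
m = 39.53 g, so δm/m = 5.74/39.53 = 0.145.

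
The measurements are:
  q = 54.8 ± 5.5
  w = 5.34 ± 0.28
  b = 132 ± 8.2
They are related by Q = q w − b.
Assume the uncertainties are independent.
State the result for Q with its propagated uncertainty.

Let p = q·w = 293. δp/p = √((1·δq/q)² + (1·δw/w)²) = √(0.0101 + 0.00275) = 0.113, so δp = 33.1.
Q = p − b: δQ = √(δp² + δb²) = √(1100 + 67.2) = 34.1
Q = 161.

161 ± 34.1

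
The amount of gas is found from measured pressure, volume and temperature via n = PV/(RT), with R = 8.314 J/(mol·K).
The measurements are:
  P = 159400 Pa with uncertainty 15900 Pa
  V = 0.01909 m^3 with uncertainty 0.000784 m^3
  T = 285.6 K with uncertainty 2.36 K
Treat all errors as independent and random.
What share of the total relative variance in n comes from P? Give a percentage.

(δn/n)² = (1·δP/P)² + (1·δV/V)² + (-1·δT/T)²
  P term: (1×0.0997)² = 0.00995
  V term: (1×0.0411)² = 0.00169
  T term: (-1×0.00826)² = 6.83e-05
Total = 0.0117. Share from P = 0.00995/0.0117 = 0.850.

85.0%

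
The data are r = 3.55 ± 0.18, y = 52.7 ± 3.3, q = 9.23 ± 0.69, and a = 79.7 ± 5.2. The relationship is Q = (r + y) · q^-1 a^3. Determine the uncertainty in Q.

Let u = r + y = 56.2. δu = √(δr² + δy²) = √(0.0324 + 10.9) = 3.30, so δu/u = 0.0588.
Q is then a monomial in u, q, a:
δQ/Q = √((δu/u)² + (-1·δq/q)² + (3·δa/a)²) = √(0.00345 + 0.00559 + 0.0383) = 0.218
Q = 3.09e+06, so δQ = 0.218 × 3.09e+06 = 6.71e+05.

6.71e+05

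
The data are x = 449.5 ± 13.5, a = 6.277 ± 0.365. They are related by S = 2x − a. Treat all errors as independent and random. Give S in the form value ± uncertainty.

For a sum/difference, combine absolute errors in quadrature:
  (2·δx)² = 729;  (δa)² = 0.133
δS = √(729) = 27.0
S = 892.7.

892.7 ± 27.0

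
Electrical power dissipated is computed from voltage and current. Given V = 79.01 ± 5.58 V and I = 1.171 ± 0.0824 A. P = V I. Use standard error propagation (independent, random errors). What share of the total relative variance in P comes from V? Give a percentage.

50.2%

(δP/P)² = (1·δV/V)² + (1·δI/I)²
  V term: (1×0.0706)² = 0.00499
  I term: (1×0.0704)² = 0.00495
Total = 0.00994. Share from V = 0.00499/0.00994 = 0.502.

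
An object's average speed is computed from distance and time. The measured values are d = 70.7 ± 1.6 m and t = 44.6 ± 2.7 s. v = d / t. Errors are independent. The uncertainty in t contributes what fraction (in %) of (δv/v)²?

(δv/v)² = (1·δd/d)² + (-1·δt/t)²
  d term: (1×0.0226)² = 0.000512
  t term: (-1×0.0605)² = 0.00366
Total = 0.00418. Share from t = 0.00366/0.00418 = 0.877.

87.7%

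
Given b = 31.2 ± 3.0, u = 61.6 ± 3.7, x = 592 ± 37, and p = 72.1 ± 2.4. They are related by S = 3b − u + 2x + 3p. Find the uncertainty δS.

For a sum/difference, combine absolute errors in quadrature:
  (3·δb)² = 81.0;  (δu)² = 13.7;  (2·δx)² = 5480;  (3·δp)² = 51.8
δS = √(5620) = 75.0

75.0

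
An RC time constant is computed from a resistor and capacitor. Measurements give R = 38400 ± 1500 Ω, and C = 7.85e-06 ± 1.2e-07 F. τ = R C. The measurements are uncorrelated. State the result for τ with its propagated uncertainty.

0.301 ± 0.0126 s

τ is a product of powers, so relative uncertainties combine in quadrature:
  (1·δR/R)² = (1×0.0391)² = 0.00153;  (1·δC/C)² = (1×0.0153)² = 0.000234
δτ/τ = √(0.00176) = 0.0419
τ = 0.301 s, so δτ = 0.0419 × 0.301 = 0.0126 s.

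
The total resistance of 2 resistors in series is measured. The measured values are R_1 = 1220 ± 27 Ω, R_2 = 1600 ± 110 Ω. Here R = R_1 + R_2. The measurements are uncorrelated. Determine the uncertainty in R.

113 Ω

Each term contributes (cᵢ δxᵢ)² to (δR)²:
  (δR_1)² = 729;  (δR_2)² = 12100
δR = √(12800) = 113 Ω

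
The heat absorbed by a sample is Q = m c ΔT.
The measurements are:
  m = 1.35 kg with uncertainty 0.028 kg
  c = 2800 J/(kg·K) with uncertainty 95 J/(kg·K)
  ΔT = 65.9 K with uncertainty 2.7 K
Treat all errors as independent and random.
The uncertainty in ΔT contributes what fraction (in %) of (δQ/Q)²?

(δQ/Q)² = (1·δm/m)² + (1·δc/c)² + (1·δΔT/ΔT)²
  m term: (1×0.0207)² = 0.000430
  c term: (1×0.0339)² = 0.00115
  ΔT term: (1×0.0410)² = 0.00168
Total = 0.00326. Share from ΔT = 0.00168/0.00326 = 0.515.

51.5%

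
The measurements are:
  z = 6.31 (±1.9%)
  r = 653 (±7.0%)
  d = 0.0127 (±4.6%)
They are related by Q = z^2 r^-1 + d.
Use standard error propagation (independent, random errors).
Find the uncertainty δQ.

Let p = z^2·r^-1 = 0.0610. δp/p = √((2·δz/z)² + (-1·δr/r)²) = √(0.00144 + 0.00490) = 0.0796, so δp = 0.00486.
Q = p + d: δQ = √(δp² + δd²) = √(2.36e-05 + 3.41e-07) = 0.00489

0.00489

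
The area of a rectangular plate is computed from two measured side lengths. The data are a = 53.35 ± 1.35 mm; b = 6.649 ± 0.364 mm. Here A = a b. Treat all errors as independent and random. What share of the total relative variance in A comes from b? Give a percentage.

82.4%

(δA/A)² = (1·δa/a)² + (1·δb/b)²
  a term: (1×0.0253)² = 0.000640
  b term: (1×0.0547)² = 0.00300
Total = 0.00364. Share from b = 0.00300/0.00364 = 0.824.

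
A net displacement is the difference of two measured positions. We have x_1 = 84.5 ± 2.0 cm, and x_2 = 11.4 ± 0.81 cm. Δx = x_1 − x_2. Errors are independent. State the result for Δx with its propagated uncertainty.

Each term contributes (cᵢ δxᵢ)² to (δΔx)²:
  (δx_1)² = 4.00;  (δx_2)² = 0.656
δΔx = √(4.66) = 2.16 cm
Δx = 73.1 cm.

73.1 ± 2.16 cm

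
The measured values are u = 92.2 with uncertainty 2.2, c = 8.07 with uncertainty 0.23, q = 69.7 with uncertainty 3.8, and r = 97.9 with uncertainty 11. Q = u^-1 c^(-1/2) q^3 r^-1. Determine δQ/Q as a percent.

20.0%

Since Q is a product/quotient, work with relative uncertainties:
  (-1·δu/u)² = (-1×0.0239)² = 0.000569;  (−½·δc/c)² = (-0.5×0.0285)² = 0.000203;  (3·δq/q)² = (3×0.0545)² = 0.0268;  (-1·δr/r)² = (-1×0.112)² = 0.0126
δQ/Q = √(0.0401) = 0.200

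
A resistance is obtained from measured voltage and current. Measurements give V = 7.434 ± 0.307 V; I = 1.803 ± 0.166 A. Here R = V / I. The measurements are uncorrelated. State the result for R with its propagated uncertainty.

Relative error in a monomial: (δR/R)² = Σ (nᵢ · δxᵢ/xᵢ)².
  (1·δV/V)² = (1×0.0413)² = 0.00171;  (-1·δI/I)² = (-1×0.0921)² = 0.00848
δR/R = √(0.0102) = 0.101
R = 4.123 Ω, so δR = 0.101 × 4.123 = 0.416 Ω.

4.123 ± 0.416 Ω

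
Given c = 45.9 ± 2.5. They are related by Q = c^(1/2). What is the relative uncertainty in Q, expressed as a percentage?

2.72%

Relative error in a monomial: (δQ/Q)² = Σ (nᵢ · δxᵢ/xᵢ)².
  (½·δc/c)² = (0.5×0.0545)² = 0.000742
δQ/Q = √(0.000742) = 0.0272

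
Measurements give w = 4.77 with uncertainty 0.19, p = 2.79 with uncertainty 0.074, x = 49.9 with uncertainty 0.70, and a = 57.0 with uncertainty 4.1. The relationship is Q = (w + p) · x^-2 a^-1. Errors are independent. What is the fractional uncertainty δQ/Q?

0.0818

Let u = w + p = 7.56. δu = √(δw² + δp²) = √(0.0361 + 0.00548) = 0.204, so δu/u = 0.0270.
Q is then a monomial in u, x, a:
δQ/Q = √((δu/u)² + (-2·δx/x)² + (-1·δa/a)²) = √(0.000727 + 0.000787 + 0.00517) = 0.0818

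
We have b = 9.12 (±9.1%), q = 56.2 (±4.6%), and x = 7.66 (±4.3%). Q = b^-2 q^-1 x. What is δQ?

0.000316

Q is a product of powers, so relative uncertainties combine in quadrature:
  (-2·δb/b)² = (-2×0.0910)² = 0.0331;  (-1·δq/q)² = (-1×0.0460)² = 0.00212;  (1·δx/x)² = (1×0.0430)² = 0.00185
δQ/Q = √(0.0371) = 0.193
Q = 0.00164, so δQ = 0.193 × 0.00164 = 0.000316.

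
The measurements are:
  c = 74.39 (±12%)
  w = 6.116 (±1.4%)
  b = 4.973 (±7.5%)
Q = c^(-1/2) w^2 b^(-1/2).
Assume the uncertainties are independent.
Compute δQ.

0.148

Since Q is a product/quotient, work with relative uncertainties:
  (−½·δc/c)² = (-0.5×0.120)² = 0.00360;  (2·δw/w)² = (2×0.0140)² = 0.000784;  (−½·δb/b)² = (-0.5×0.0750)² = 0.00141
δQ/Q = √(0.00579) = 0.0761
Q = 1.945, so δQ = 0.0761 × 1.945 = 0.148.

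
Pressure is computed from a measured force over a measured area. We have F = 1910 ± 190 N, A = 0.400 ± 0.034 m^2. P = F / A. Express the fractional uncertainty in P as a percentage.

13.1%

Since P is a product/quotient, work with relative uncertainties:
  (1·δF/F)² = (1×0.0995)² = 0.00990;  (-1·δA/A)² = (-1×0.0850)² = 0.00723
δP/P = √(0.0171) = 0.131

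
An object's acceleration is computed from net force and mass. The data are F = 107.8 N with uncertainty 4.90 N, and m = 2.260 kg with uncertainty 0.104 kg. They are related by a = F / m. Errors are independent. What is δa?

3.09 m/s^2

Products/powers → add relative errors in quadrature, weighted by exponent:
  (1·δF/F)² = (1×0.0455)² = 0.00207;  (-1·δm/m)² = (-1×0.0460)² = 0.00212
δa/a = √(0.00418) = 0.0647
a = 47.70 m/s^2, so δa = 0.0647 × 47.70 = 3.09 m/s^2.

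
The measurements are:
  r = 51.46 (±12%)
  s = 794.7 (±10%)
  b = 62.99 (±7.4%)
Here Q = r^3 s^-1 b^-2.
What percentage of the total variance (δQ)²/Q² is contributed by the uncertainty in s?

6.19%

(δQ/Q)² = (3·δr/r)² + (-1·δs/s)² + (-2·δb/b)²
  r term: (3×0.120)² = 0.130
  s term: (-1×0.100)² = 0.0100
  b term: (-2×0.0740)² = 0.0219
Total = 0.162. Share from s = 0.0100/0.162 = 0.0619.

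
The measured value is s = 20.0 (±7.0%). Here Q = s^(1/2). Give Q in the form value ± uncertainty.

4.47 ± 0.157

Q ∝ s^(1/2), so δQ/Q = |½| · δs/s = 0.5 × 0.0700 = 0.0350.
Q = 4.47, so δQ = 0.0350 × 4.47 = 0.157.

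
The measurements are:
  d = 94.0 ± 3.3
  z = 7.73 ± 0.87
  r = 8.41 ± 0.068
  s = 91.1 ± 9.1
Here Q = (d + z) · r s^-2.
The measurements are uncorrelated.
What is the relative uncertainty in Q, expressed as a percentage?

20.3%

Let u = d + z = 102. δu = √(δd² + δz²) = √(10.9 + 0.757) = 3.41, so δu/u = 0.0335.
Q is then a monomial in u, r, s:
δQ/Q = √((δu/u)² + (1·δr/r)² + (-2·δs/s)²) = √(0.00113 + 6.54e-05 + 0.0399) = 0.203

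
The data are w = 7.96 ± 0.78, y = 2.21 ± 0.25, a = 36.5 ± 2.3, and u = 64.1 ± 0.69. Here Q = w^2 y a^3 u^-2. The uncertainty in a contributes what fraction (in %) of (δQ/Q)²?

40.9%

(δQ/Q)² = (2·δw/w)² + (1·δy/y)² + (3·δa/a)² + (-2·δu/u)²
  w term: (2×0.0980)² = 0.0384
  y term: (1×0.113)² = 0.0128
  a term: (3×0.0630)² = 0.0357
  u term: (-2×0.0108)² = 0.000463
Total = 0.0874. Share from a = 0.0357/0.0874 = 0.409.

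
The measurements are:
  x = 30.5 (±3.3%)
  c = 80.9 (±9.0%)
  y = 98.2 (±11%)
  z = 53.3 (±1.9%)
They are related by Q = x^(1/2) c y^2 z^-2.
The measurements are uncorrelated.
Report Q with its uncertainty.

For a monomial Q ∝ x^(1/2), c, y^2, z^-2, fractional errors add in quadrature:
  (½·δx/x)² = (0.5×0.0330)² = 0.000272;  (1·δc/c)² = (1×0.0900)² = 0.00810;  (2·δy/y)² = (2×0.110)² = 0.0484;  (-2·δz/z)² = (-2×0.0190)² = 0.00144
δQ/Q = √(0.0582) = 0.241
Q = 1520, so δQ = 0.241 × 1520 = 366.

1520 ± 366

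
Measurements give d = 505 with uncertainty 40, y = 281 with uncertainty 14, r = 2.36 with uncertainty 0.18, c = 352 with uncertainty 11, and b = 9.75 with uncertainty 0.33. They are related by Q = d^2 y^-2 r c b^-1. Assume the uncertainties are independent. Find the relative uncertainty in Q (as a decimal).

0.207

Relative error in a monomial: (δQ/Q)² = Σ (nᵢ · δxᵢ/xᵢ)².
  (2·δd/d)² = (2×0.0792)² = 0.0251;  (-2·δy/y)² = (-2×0.0498)² = 0.00993;  (1·δr/r)² = (1×0.0763)² = 0.00582;  (1·δc/c)² = (1×0.0312)² = 0.000977;  (-1·δb/b)² = (-1×0.0338)² = 0.00115
δQ/Q = √(0.0430) = 0.207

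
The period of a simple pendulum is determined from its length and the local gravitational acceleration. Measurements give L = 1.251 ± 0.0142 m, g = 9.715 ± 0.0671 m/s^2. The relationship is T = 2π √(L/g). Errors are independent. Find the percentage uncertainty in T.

For a monomial T ∝ L^(1/2), g^(-1/2), fractional errors add in quadrature:
  (½·δL/L)² = (0.5×0.0114)² = 3.22e-05;  (−½·δg/g)² = (-0.5×0.00691)² = 1.19e-05
δT/T = √(4.41e-05) = 0.00664

0.664%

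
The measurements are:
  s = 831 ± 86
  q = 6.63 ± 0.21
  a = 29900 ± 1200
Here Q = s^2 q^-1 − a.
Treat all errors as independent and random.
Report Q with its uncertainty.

Let p = s^2·q^-1 = 1.04e+05. δp/p = √((2·δs/s)² + (-1·δq/q)²) = √(0.0428 + 0.00100) = 0.209, so δp = 21800.
Q = p − a: δQ = √(δp² + δa²) = √(4.76e+08 + 1.44e+06) = 21800
Q = 74300.

74300 ± 21800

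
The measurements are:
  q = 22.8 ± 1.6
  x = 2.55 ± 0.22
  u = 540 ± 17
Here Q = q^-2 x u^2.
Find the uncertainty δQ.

For a monomial Q ∝ q^-2, x, u^2, fractional errors add in quadrature:
  (-2·δq/q)² = (-2×0.0702)² = 0.0197;  (1·δx/x)² = (1×0.0863)² = 0.00744;  (2·δu/u)² = (2×0.0315)² = 0.00396
δQ/Q = √(0.0311) = 0.176
Q = 1430, so δQ = 0.176 × 1430 = 252.

252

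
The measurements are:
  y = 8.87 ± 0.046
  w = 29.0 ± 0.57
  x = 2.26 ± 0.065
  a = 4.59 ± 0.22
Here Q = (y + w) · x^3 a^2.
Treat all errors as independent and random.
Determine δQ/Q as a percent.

13.0%

Let u = y + w = 37.9. δu = √(δy² + δw²) = √(0.00212 + 0.325) = 0.572, so δu/u = 0.0151.
Q is then a monomial in u, x, a:
δQ/Q = √((δu/u)² + (3·δx/x)² + (2·δa/a)²) = √(0.000228 + 0.00744 + 0.00919) = 0.130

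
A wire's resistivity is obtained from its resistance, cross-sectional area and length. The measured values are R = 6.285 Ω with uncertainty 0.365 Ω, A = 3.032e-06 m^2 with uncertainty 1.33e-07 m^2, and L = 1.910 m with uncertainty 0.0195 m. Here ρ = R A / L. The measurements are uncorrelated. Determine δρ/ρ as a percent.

For a monomial ρ ∝ R, A, L^-1, fractional errors add in quadrature:
  (1·δR/R)² = (1×0.0581)² = 0.00337;  (1·δA/A)² = (1×0.0439)² = 0.00192;  (-1·δL/L)² = (-1×0.0102)² = 0.000104
δρ/ρ = √(0.00540) = 0.0735

7.35%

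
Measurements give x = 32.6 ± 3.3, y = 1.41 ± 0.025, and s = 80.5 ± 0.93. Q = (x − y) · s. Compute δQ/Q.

0.106

Let u = x − y = 31.2. δu = √(δx² + δy²) = √(10.9 + 0.000625) = 3.30, so δu/u = 0.106.
Q is then a monomial in u, s:
δQ/Q = √((δu/u)² + (1·δs/s)²) = √(0.0112 + 0.000133) = 0.106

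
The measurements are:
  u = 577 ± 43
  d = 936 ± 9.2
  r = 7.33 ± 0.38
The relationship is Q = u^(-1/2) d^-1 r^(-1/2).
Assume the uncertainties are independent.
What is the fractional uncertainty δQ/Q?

0.0464

For a monomial Q ∝ u^(-1/2), d^-1, r^(-1/2), fractional errors add in quadrature:
  (−½·δu/u)² = (-0.5×0.0745)² = 0.00139;  (-1·δd/d)² = (-1×0.00983)² = 9.66e-05;  (−½·δr/r)² = (-0.5×0.0518)² = 0.000672
δQ/Q = √(0.00216) = 0.0464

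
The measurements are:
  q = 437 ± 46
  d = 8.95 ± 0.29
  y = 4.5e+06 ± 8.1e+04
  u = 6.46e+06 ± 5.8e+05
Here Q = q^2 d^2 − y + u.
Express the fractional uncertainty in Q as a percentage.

Let p = q^2·d^2 = 1.53e+07. δp/p = √((2·δq/q)² + (2·δd/d)²) = √(0.0443 + 0.00420) = 0.220, so δp = 3.37e+06.
Q = p − y + u: δQ = √(δp² + δy² + δu²) = √(1.14e+13 + 6.56e+09 + 3.36e+11) = 3.42e+06
Q = 1.73e+07, so δQ/Q = 3.42e+06/1.73e+07 = 0.198.

19.8%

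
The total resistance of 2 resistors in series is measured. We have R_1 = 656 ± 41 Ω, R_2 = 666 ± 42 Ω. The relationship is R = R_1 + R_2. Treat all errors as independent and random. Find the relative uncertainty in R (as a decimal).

0.0444

R is a linear combination, so absolute uncertainties add in quadrature:
  (δR_1)² = 1680;  (δR_2)² = 1760
δR = √(3440) = 58.7 Ω
R = 1320 Ω, so δR/R = 58.7/1320 = 0.0444.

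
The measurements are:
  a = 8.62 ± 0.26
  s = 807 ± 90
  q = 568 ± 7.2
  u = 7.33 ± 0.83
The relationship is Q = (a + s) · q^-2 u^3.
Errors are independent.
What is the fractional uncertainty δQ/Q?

Let w = a + s = 816. δw = √(δa² + δs²) = √(0.0676 + 8100) = 90.0, so δw/w = 0.110.
Q is then a monomial in w, q, u:
δQ/Q = √((δw/w)² + (-2·δq/q)² + (3·δu/u)²) = √(0.0122 + 0.000643 + 0.115) = 0.358

0.358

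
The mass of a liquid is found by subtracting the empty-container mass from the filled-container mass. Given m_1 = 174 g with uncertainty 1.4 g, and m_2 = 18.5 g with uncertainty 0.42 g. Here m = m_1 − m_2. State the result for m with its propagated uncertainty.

Each term contributes (cᵢ δxᵢ)² to (δm)²:
  (δm_1)² = 1.96;  (δm_2)² = 0.176
δm = √(2.14) = 1.46 g
m = 156 g.

156 ± 1.46 g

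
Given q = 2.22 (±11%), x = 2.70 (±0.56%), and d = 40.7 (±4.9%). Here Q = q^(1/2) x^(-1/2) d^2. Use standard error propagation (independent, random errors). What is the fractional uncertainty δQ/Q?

Q is a product of powers, so relative uncertainties combine in quadrature:
  (½·δq/q)² = (0.5×0.110)² = 0.00302;  (−½·δx/x)² = (-0.5×0.00560)² = 7.84e-06;  (2·δd/d)² = (2×0.0490)² = 0.00960
δQ/Q = √(0.0126) = 0.112

0.112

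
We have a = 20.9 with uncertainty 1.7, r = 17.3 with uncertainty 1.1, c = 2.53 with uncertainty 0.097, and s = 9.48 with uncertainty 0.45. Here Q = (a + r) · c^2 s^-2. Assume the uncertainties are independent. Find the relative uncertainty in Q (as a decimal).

Let u = a + r = 38.2. δu = √(δa² + δr²) = √(2.89 + 1.21) = 2.02, so δu/u = 0.0530.
Q is then a monomial in u, c, s:
δQ/Q = √((δu/u)² + (2·δc/c)² + (-2·δs/s)²) = √(0.00281 + 0.00588 + 0.00901) = 0.133

0.133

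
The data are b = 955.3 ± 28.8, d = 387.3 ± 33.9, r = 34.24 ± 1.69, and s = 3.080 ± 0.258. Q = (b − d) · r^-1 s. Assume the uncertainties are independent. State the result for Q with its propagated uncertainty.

51.09 ± 6.38

Let u = b − d = 568.0. δu = √(δb² + δd²) = √(829 + 1150) = 44.5, so δu/u = 0.0783.
Q is then a monomial in u, r, s:
δQ/Q = √((δu/u)² + (-1·δr/r)² + (1·δs/s)²) = √(0.00613 + 0.00244 + 0.00702) = 0.125
Q = 51.09, so δQ = 0.125 × 51.09 = 6.38.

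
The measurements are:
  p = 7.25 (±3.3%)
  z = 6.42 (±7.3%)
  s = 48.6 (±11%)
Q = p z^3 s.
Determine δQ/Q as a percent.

For a monomial Q ∝ p, z^3, s, fractional errors add in quadrature:
  (1·δp/p)² = (1×0.0330)² = 0.00109;  (3·δz/z)² = (3×0.0730)² = 0.0480;  (1·δs/s)² = (1×0.110)² = 0.0121
δQ/Q = √(0.0611) = 0.247

24.7%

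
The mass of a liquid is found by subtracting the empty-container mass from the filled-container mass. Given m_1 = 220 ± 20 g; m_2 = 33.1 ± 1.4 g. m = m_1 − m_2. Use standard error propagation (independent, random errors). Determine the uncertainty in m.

For a sum/difference, combine absolute errors in quadrature:
  (δm_1)² = 400;  (δm_2)² = 1.96
δm = √(402) = 20.0 g

20.0 g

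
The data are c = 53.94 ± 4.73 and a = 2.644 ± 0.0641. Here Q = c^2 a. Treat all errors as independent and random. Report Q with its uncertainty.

7693 ± 1360

Relative error in a monomial: (δQ/Q)² = Σ (nᵢ · δxᵢ/xᵢ)².
  (2·δc/c)² = (2×0.0877)² = 0.0308;  (1·δa/a)² = (1×0.0242)² = 0.000588
δQ/Q = √(0.0313) = 0.177
Q = 7693, so δQ = 0.177 × 7693 = 1360.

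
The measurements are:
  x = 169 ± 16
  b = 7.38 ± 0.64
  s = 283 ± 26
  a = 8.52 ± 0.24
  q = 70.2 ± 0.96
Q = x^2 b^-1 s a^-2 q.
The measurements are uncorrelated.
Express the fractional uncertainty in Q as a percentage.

Products/powers → add relative errors in quadrature, weighted by exponent:
  (2·δx/x)² = (2×0.0947)² = 0.0359;  (-1·δb/b)² = (-1×0.0867)² = 0.00752;  (1·δs/s)² = (1×0.0919)² = 0.00844;  (-2·δa/a)² = (-2×0.0282)² = 0.00317;  (1·δq/q)² = (1×0.0137)² = 0.000187
δQ/Q = √(0.0552) = 0.235

23.5%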